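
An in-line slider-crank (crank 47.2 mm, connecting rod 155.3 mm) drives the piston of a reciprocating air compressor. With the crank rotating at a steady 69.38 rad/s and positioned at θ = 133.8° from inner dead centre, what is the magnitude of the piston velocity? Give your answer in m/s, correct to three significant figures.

ω = 69.38 rad/s
For an in-line slider-crank, x = r cosθ + √(L² − r² sin²θ), so v = −rω sinθ·[1 + r cosθ/√(L² − r² sin²θ)].
With r = 0.0472 m, L = 0.1553 m, θ = 133.8°: √(L² − r² sin²θ) = 0.15152 m.
v = −0.0472·69.38·0.72176·[1 + 0.0472·-0.69214/0.15152] = -1.854 m/s.
|v| = 1.854 m/s.

1.85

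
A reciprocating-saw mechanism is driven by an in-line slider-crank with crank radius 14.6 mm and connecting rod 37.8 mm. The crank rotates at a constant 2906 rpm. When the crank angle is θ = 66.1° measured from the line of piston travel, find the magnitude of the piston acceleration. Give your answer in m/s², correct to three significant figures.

ω = 2π·2906/60 = 304.3 rad/s
x(θ) = r cosθ + √(L² − r² sin²θ); with ω constant, a = ω²·d²x/dθ².
d²x/dθ² = −r cosθ − r²(cos2θ)/√u − r⁴ sin²2θ/(4u^{3/2}),  u = L² − r² sin²θ = 0.00125067 m².
Substituting r = 0.0146 m, L = 0.0378 m, θ = 66.1°: d²x/dθ² = -0.0020072 m.
a = ω²·d²x/dθ² = (304.3)²·(-0.0020072) = -185.89 m/s²;  |a| = 185.89 m/s².

186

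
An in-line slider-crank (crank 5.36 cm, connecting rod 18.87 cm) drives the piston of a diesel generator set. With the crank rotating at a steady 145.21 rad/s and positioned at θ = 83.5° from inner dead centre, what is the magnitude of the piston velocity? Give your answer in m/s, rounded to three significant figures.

ω = 145.2 rad/s
For an in-line slider-crank, x = r cosθ + √(L² − r² sin²θ), so v = −rω sinθ·[1 + r cosθ/√(L² − r² sin²θ)].
With r = 0.0536 m, L = 0.1887 m, θ = 83.5°: √(L² − r² sin²θ) = 0.18103 m.
v = −0.0536·145.2·0.99357·[1 + 0.0536·0.11320/0.18103] = -7.9924 m/s.
|v| = 7.9924 m/s.

7.99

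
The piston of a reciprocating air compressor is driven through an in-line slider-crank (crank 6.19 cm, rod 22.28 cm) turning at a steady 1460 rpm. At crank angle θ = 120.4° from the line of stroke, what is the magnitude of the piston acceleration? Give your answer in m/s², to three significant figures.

ω = 2π·1460/60 = 152.9 rad/s
x(θ) = r cosθ + √(L² − r² sin²θ); with ω constant, a = ω²·d²x/dθ².
d²x/dθ² = −r cosθ − r²(cos2θ)/√u − r⁴ sin²2θ/(4u^{3/2}),  u = L² − r² sin²θ = 0.0467894 m².
Substituting r = 0.0619 m, L = 0.2228 m, θ = 120.4°: d²x/dθ² = +0.039689 m.
a = ω²·d²x/dθ² = (152.9)²·(+0.039689) = +927.75 m/s²;  |a| = 927.75 m/s².

928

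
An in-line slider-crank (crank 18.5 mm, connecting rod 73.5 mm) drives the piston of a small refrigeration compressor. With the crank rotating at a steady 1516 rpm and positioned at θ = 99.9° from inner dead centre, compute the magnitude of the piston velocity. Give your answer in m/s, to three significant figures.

ω = 2π·1516/60 = 158.8 rad/s
For an in-line slider-crank, x = r cosθ + √(L² − r² sin²θ), so v = −rω sinθ·[1 + r cosθ/√(L² − r² sin²θ)].
With r = 0.0185 m, L = 0.0735 m, θ = 99.9°: √(L² − r² sin²θ) = 0.071205 m.
v = −0.0185·158.8·0.98511·[1 + 0.0185·-0.17193/0.071205] = -2.764 m/s.
|v| = 2.764 m/s.

2.76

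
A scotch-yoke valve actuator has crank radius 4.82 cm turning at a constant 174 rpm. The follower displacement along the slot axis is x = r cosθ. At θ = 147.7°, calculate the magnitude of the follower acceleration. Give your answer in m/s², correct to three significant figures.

ω = 18.22 rad/s (from 174 rpm).
x = r cosθ ⇒ ẍ = −rω² cosθ (ω constant).
|a| = rω²|cosθ| = 0.0482·(18.22)²·|cos 147.7°| = 13.527 m/s².

13.5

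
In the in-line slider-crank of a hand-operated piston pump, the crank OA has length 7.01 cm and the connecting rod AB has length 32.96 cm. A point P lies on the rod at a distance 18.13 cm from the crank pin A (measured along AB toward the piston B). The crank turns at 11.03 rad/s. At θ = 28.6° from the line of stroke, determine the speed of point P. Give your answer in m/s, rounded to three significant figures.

ω = 11.03 rad/s.  Crank-pin speed |V_A| = rω = 0.7732 m/s, perpendicular to OA.
Rod angle: sinφ = −(r/L) sinθ ⇒ φ = -5.843°; ω_rod = −rω cosθ/√(L²−r²sin²θ) = -2.0704 rad/s.
V_P = V_A + ω_rod × AP, with AP = 0.1813 m along the rod.
Components: V_Px = −rω sinθ − a·ω_rod·sinφ = -0.40834 m/s;  V_Py = rω cosθ + a·ω_rod·cosφ = +0.30545 m/s.
|V_P| = √(V_Px² + V_Py²) = 0.50994 m/s.

0.510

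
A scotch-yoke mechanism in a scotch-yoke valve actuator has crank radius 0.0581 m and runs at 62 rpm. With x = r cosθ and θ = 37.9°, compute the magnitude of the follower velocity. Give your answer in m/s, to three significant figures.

ω = 6.493 rad/s (from 62 rpm).
x = r cosθ ⇒ ẋ = −rω sinθ.
|v| = rω|sinθ| = 0.0581·6.493·|sin 37.9°| = 0.23172 m/s.

0.232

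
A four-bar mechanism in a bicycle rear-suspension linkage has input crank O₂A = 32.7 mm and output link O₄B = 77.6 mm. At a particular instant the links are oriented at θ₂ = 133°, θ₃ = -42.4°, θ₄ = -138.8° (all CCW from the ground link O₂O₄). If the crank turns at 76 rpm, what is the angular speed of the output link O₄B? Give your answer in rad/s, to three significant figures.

ω₂ = 7.959 rad/s (from 76 rpm).
Differentiating the loop-closure r₂e^{iθ₂}+r₃e^{iθ₃}=r₁+r₄e^{iθ₄} gives r₂ω₂e^{iθ₂}+r₃ω₃e^{iθ₃}=r₄ω₄e^{iθ₄}.
Eliminating the other unknown: ω₄ = r₂ω₂ sin(θ₂−θ₃) / [r₄ sin(θ₄−θ₃)].
Numerator sine = +0.08020; denominator sine = -0.99377.
Result = 0.0327·7.959·(+0.08020) / (0.0776·(-0.99377)) = -0.27065 rad/s; magnitude 0.27065 rad/s.

0.271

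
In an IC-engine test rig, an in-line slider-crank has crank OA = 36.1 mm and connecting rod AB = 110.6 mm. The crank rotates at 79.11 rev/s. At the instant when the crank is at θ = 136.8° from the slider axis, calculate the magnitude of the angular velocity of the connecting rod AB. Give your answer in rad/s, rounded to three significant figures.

121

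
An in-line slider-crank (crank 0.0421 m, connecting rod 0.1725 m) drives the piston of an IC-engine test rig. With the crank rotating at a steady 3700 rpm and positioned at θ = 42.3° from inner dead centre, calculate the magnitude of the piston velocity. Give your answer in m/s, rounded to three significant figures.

13.0

ω = 2π·3700/60 = 387.5 rad/s
For an in-line slider-crank, x = r cosθ + √(L² − r² sin²θ), so v = −rω sinθ·[1 + r cosθ/√(L² − r² sin²θ)].
With r = 0.0421 m, L = 0.1725 m, θ = 42.3°: √(L² − r² sin²θ) = 0.17016 m.
v = −0.0421·387.5·0.67301·[1 + 0.0421·0.73963/0.17016] = -12.987 m/s.
|v| = 12.987 m/s.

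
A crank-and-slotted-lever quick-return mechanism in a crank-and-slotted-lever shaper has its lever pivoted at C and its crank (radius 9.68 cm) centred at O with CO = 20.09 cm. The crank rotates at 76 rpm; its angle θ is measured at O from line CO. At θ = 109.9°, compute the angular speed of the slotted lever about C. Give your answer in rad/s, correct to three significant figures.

ω = 7.959 rad/s (from 76 rpm).
Crank pin A relative to C: A = (d + r cosθ, r sinθ); lever angle φ = atan2(r sinθ, d + r cosθ).
Differentiating tanφ: φ̇ = rω(d cosθ + r)/(d² + r² + 2dr cosθ).
d² + r² + 2dr cosθ = |CA|² = 0.0364922 m²;  d cosθ + r = +0.028418 m.
|ω_lever| = |0.0968·7.959·+0.028418| / 0.0364922 = 0.59994 rad/s.

0.600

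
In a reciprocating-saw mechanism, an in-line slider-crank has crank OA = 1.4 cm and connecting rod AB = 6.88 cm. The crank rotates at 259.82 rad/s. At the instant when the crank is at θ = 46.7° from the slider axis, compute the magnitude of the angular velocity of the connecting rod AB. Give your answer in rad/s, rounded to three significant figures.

36.7

ω = 259.8 rad/s
The rod makes angle φ with the slider axis where L sinφ = r sinθ; differentiating, L cosφ·φ̇ = r ω cosθ.
L cosφ = √(L² − r² sin²θ) = 0.068041 m.
|ω_rod| = r ω |cosθ| / √(L² − r² sin²θ) = 0.014·259.8·0.68582/0.068041 = 36.664 rad/s.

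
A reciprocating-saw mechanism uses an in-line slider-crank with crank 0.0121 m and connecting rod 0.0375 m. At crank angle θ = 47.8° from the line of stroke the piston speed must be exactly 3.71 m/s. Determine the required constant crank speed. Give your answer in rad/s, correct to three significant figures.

338

For an in-line slider-crank, |v_piston| = rω|sinθ|·[1 + r cosθ/√(L² − r² sin²θ)].
With r = 0.0121 m, L = 0.0375 m, θ = 47.8°: the bracketed kinematic factor |dx/dθ| = 0.010965 m.
ω = v/|dx/dθ| = 3.71/0.010965 = 338.36 rad/s.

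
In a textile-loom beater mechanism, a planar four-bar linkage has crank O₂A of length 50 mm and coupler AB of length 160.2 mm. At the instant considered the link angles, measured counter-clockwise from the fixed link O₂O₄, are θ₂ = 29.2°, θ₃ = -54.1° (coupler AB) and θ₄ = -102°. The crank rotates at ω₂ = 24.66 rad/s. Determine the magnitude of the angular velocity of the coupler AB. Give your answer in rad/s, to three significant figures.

7.80

ω₂ = 24.66 rad/s
Differentiating the loop-closure r₂e^{iθ₂}+r₃e^{iθ₃}=r₁+r₄e^{iθ₄} gives r₂ω₂e^{iθ₂}+r₃ω₃e^{iθ₃}=r₄ω₄e^{iθ₄}.
Eliminating the other unknown: ω₃ = r₂ω₂ sin(θ₄−θ₂) / [r₃ sin(θ₃−θ₄)].
Numerator sine = -0.75241; denominator sine = +0.74198.
Result = 0.05·24.66·(-0.75241) / (0.1602·(+0.74198)) = -7.8049 rad/s; magnitude 7.8049 rad/s.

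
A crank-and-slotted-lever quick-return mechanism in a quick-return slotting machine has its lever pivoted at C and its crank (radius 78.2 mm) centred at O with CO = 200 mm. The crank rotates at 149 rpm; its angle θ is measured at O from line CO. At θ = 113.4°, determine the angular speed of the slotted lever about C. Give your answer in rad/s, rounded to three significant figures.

ω = 15.6 rad/s (from 149 rpm).
Crank pin A relative to C: A = (d + r cosθ, r sinθ); lever angle φ = atan2(r sinθ, d + r cosθ).
Differentiating tanφ: φ̇ = rω(d cosθ + r)/(d² + r² + 2dr cosθ).
d² + r² + 2dr cosθ = |CA|² = 0.0336925 m²;  d cosθ + r = -0.0012296 m.
|ω_lever| = |0.0782·15.6·-0.0012296| / 0.0336925 = 0.044529 rad/s.

0.0445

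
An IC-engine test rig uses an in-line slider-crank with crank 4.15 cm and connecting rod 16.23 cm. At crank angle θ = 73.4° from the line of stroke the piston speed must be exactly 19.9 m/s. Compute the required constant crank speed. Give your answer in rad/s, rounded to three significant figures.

465

For an in-line slider-crank, |v_piston| = rω|sinθ|·[1 + r cosθ/√(L² − r² sin²θ)].
With r = 0.0415 m, L = 0.1623 m, θ = 73.4°: the bracketed kinematic factor |dx/dθ| = 0.042767 m.
ω = v/|dx/dθ| = 19.9/0.042767 = 465.31 rad/s.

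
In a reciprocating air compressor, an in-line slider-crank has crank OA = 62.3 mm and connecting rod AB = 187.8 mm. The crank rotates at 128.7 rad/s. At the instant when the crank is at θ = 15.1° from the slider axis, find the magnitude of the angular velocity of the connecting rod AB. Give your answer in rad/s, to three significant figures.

ω = 128.7 rad/s
The rod makes angle φ with the slider axis where L sinφ = r sinθ; differentiating, L cosφ·φ̇ = r ω cosθ.
L cosφ = √(L² − r² sin²θ) = 0.1871 m.
|ω_rod| = r ω |cosθ| / √(L² − r² sin²θ) = 0.0623·128.7·0.96547/0.1871 = 41.375 rad/s.

41.4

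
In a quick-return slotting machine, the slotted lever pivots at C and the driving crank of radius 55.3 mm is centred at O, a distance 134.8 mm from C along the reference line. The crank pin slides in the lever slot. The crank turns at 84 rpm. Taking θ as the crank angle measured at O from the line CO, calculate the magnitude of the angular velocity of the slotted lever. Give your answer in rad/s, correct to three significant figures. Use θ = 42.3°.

2.34

ω = 8.796 rad/s (from 84 rpm).
Crank pin A relative to C: A = (d + r cosθ, r sinθ); lever angle φ = atan2(r sinθ, d + r cosθ).
Differentiating tanφ: φ̇ = rω(d cosθ + r)/(d² + r² + 2dr cosθ).
d² + r² + 2dr cosθ = |CA|² = 0.0322562 m²;  d cosθ + r = +0.155 m.
|ω_lever| = |0.0553·8.796·+0.155| / 0.0322562 = 2.3375 rad/s.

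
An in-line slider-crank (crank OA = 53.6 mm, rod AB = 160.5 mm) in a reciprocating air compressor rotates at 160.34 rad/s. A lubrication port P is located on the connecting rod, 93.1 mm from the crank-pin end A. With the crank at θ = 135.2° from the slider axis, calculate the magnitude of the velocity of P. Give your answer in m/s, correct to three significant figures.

5.80

ω = 160.3 rad/s.  Crank-pin speed |V_A| = rω = 8.5942 m/s, perpendicular to OA.
Rod angle: sinφ = −(r/L) sinθ ⇒ φ = -13.610°; ω_rod = −rω cosθ/√(L²−r²sin²θ) = +39.093 rad/s.
V_P = V_A + ω_rod × AP, with AP = 0.0931 m along the rod.
Components: V_Px = −rω sinθ − a·ω_rod·sinφ = -5.1993 m/s;  V_Py = rω cosθ + a·ω_rod·cosφ = -2.5609 m/s.
|V_P| = √(V_Px² + V_Py²) = 5.7958 m/s.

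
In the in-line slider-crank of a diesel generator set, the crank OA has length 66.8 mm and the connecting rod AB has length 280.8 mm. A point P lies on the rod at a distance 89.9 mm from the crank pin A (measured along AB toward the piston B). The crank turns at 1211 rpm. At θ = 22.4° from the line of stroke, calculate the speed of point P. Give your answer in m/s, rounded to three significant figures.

ω = 126.8 rad/s.  Crank-pin speed |V_A| = rω = 8.4713 m/s, perpendicular to OA.
Rod angle: sinφ = −(r/L) sinθ ⇒ φ = -5.201°; ω_rod = −rω cosθ/√(L²−r²sin²θ) = -28.007 rad/s.
V_P = V_A + ω_rod × AP, with AP = 0.0899 m along the rod.
Components: V_Px = −rω sinθ − a·ω_rod·sinφ = -3.4564 m/s;  V_Py = rω cosθ + a·ω_rod·cosφ = +5.3246 m/s.
|V_P| = √(V_Px² + V_Py²) = 6.3481 m/s.

6.35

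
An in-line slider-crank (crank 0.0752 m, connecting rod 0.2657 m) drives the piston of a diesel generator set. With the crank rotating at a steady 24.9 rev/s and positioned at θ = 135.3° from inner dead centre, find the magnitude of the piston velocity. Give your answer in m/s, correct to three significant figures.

6.58

ω = 2π·24.9 = 156.5 rad/s
For an in-line slider-crank, x = r cosθ + √(L² − r² sin²θ), so v = −rω sinθ·[1 + r cosθ/√(L² − r² sin²θ)].
With r = 0.0752 m, L = 0.2657 m, θ = 135.3°: √(L² − r² sin²θ) = 0.26038 m.
v = −0.0752·156.5·0.70339·[1 + 0.0752·-0.71080/0.26038] = -6.5767 m/s.
|v| = 6.5767 m/s.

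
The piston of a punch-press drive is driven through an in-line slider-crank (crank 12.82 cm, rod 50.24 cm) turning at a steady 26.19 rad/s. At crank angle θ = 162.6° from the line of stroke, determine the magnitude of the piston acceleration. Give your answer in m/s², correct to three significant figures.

65.3

ω = 26.19 rad/s
x(θ) = r cosθ + √(L² − r² sin²θ); with ω constant, a = ω²·d²x/dθ².
d²x/dθ² = −r cosθ − r²(cos2θ)/√u − r⁴ sin²2θ/(4u^{3/2}),  u = L² − r² sin²θ = 0.250936 m².
Substituting r = 0.1282 m, L = 0.5024 m, θ = 162.6°: d²x/dθ² = +0.095217 m.
a = ω²·d²x/dθ² = (26.19)²·(+0.095217) = +65.311 m/s²;  |a| = 65.311 m/s².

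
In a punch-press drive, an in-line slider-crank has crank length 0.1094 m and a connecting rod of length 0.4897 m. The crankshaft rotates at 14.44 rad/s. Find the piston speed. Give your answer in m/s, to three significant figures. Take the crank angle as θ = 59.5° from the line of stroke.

1.52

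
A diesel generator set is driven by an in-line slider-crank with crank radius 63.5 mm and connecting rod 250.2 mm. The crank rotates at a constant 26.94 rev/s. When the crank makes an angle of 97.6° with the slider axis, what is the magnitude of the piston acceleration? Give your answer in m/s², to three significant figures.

ω = 2π·26.9 = 169.3 rad/s
x(θ) = r cosθ + √(L² − r² sin²θ); with ω constant, a = ω²·d²x/dθ².
d²x/dθ² = −r cosθ − r²(cos2θ)/√u − r⁴ sin²2θ/(4u^{3/2}),  u = L² − r² sin²θ = 0.0586383 m².
Substituting r = 0.0635 m, L = 0.2502 m, θ = 97.6°: d²x/dθ² = +0.024448 m.
a = ω²·d²x/dθ² = (169.3)²·(+0.024448) = +700.48 m/s²;  |a| = 700.48 m/s².

700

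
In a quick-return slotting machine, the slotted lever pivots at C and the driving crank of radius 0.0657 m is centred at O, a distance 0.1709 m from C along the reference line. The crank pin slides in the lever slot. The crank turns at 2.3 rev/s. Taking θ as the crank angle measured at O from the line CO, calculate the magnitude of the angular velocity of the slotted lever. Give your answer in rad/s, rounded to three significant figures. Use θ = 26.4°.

3.87

ω = 14.45 rad/s (from 2.3 rev/s).
Crank pin A relative to C: A = (d + r cosθ, r sinθ); lever angle φ = atan2(r sinθ, d + r cosθ).
Differentiating tanφ: φ̇ = rω(d cosθ + r)/(d² + r² + 2dr cosθ).
d² + r² + 2dr cosθ = |CA|² = 0.0536376 m²;  d cosθ + r = +0.21878 m.
|ω_lever| = |0.0657·14.45·+0.21878| / 0.0536376 = 3.8726 rad/s.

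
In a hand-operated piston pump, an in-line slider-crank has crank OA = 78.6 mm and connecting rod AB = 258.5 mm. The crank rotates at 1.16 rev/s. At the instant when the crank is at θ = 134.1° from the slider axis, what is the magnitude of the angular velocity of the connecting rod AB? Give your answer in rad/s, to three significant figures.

1.58

ω = 7.288 rad/s (converted from 1.16 rev/s).
The rod makes angle φ with the slider axis where L sinφ = r sinθ; differentiating, L cosφ·φ̇ = r ω cosθ.
L cosφ = √(L² − r² sin²θ) = 0.25226 m.
|ω_rod| = r ω |cosθ| / √(L² − r² sin²θ) = 0.0786·7.288·0.69591/0.25226 = 1.5804 rad/s.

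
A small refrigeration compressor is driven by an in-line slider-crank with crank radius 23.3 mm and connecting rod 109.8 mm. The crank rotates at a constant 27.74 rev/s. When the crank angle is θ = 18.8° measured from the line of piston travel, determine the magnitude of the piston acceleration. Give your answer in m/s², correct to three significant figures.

790

ω = 2π·27.7 = 174.3 rad/s
x(θ) = r cosθ + √(L² − r² sin²θ); with ω constant, a = ω²·d²x/dθ².
d²x/dθ² = −r cosθ − r²(cos2θ)/√u − r⁴ sin²2θ/(4u^{3/2}),  u = L² − r² sin²θ = 0.0119997 m².
Substituting r = 0.0233 m, L = 0.1098 m, θ = 18.8°: d²x/dθ² = -0.026004 m.
a = ω²·d²x/dθ² = (174.3)²·(-0.026004) = -789.98 m/s²;  |a| = 789.98 m/s².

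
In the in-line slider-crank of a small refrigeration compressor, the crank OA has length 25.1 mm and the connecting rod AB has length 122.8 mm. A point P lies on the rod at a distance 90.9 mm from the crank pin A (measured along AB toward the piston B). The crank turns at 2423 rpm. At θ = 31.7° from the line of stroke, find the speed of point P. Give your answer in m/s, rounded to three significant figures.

ω = 253.7 rad/s.  Crank-pin speed |V_A| = rω = 6.3688 m/s, perpendicular to OA.
Rod angle: sinφ = −(r/L) sinθ ⇒ φ = -6.166°; ω_rod = −rω cosθ/√(L²−r²sin²θ) = -44.382 rad/s.
V_P = V_A + ω_rod × AP, with AP = 0.0909 m along the rod.
Components: V_Px = −rω sinθ − a·ω_rod·sinφ = -3.7799 m/s;  V_Py = rω cosθ + a·ω_rod·cosφ = +1.4076 m/s.
|V_P| = √(V_Px² + V_Py²) = 4.0335 m/s.

4.03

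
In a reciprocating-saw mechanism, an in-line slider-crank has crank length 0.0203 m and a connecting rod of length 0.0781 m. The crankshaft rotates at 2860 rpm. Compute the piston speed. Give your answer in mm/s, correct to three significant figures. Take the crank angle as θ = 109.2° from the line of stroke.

ω = 2π·2860/60 = 299.5 rad/s
For an in-line slider-crank, x = r cosθ + √(L² − r² sin²θ), so v = −rω sinθ·[1 + r cosθ/√(L² − r² sin²θ)].
With r = 0.0203 m, L = 0.0781 m, θ = 109.2°: √(L² − r² sin²θ) = 0.075711 m.
v = −0.0203·299.5·0.94438·[1 + 0.0203·-0.32887/0.075711] = -5.2354 m/s.
|v| = 5.2354 m/s = 5235.4 mm/s.

5240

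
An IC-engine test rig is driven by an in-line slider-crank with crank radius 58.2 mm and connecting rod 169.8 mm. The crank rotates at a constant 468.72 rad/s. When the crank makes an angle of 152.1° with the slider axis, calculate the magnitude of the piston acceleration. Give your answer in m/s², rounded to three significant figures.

8710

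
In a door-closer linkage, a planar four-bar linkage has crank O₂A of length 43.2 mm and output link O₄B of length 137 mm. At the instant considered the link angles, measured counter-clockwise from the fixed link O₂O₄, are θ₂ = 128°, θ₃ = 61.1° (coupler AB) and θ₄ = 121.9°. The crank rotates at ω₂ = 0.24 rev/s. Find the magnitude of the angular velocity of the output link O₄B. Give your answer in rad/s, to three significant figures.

0.501

ω₂ = 1.508 rad/s (from 0.24 rev/s).
Differentiating the loop-closure r₂e^{iθ₂}+r₃e^{iθ₃}=r₁+r₄e^{iθ₄} gives r₂ω₂e^{iθ₂}+r₃ω₃e^{iθ₃}=r₄ω₄e^{iθ₄}.
Eliminating the other unknown: ω₄ = r₂ω₂ sin(θ₂−θ₃) / [r₄ sin(θ₄−θ₃)].
Numerator sine = +0.91982; denominator sine = +0.87292.
Result = 0.0432·1.508·(+0.91982) / (0.137·(+0.87292)) = +0.50105 rad/s; magnitude 0.50105 rad/s.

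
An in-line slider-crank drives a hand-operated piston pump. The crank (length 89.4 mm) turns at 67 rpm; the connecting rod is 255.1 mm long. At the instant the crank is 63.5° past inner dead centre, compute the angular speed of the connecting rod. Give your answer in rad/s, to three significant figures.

1.16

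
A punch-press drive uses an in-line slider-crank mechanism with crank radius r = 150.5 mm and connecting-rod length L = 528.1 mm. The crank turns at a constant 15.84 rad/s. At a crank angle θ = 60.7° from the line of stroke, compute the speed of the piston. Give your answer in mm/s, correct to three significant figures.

2380

ω = 15.84 rad/s
For an in-line slider-crank, x = r cosθ + √(L² − r² sin²θ), so v = −rω sinθ·[1 + r cosθ/√(L² − r² sin²θ)].
With r = 0.1505 m, L = 0.5281 m, θ = 60.7°: √(L² − r² sin²θ) = 0.51153 m.
v = −0.1505·15.84·0.87207·[1 + 0.1505·0.48938/0.51153] = -2.3783 m/s.
|v| = 2.3783 m/s = 2378.3 mm/s.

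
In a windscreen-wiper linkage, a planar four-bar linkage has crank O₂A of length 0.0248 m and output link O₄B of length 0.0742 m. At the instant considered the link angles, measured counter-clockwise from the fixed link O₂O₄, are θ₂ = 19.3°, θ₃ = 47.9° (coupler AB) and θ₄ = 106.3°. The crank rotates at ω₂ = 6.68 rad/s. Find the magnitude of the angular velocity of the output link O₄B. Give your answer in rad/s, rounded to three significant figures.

1.25

ω₂ = 6.68 rad/s
Differentiating the loop-closure r₂e^{iθ₂}+r₃e^{iθ₃}=r₁+r₄e^{iθ₄} gives r₂ω₂e^{iθ₂}+r₃ω₃e^{iθ₃}=r₄ω₄e^{iθ₄}.
Eliminating the other unknown: ω₄ = r₂ω₂ sin(θ₂−θ₃) / [r₄ sin(θ₄−θ₃)].
Numerator sine = -0.47869; denominator sine = +0.85173.
Result = 0.0248·6.68·(-0.47869) / (0.0742·(+0.85173)) = -1.2548 rad/s; magnitude 1.2548 rad/s.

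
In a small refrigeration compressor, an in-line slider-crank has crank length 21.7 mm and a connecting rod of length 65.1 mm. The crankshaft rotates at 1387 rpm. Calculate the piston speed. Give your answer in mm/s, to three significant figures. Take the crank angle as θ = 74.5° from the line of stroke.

3320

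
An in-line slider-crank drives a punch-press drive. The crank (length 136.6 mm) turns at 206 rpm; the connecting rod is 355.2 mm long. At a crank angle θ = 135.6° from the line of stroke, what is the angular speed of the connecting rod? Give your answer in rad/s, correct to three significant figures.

6.15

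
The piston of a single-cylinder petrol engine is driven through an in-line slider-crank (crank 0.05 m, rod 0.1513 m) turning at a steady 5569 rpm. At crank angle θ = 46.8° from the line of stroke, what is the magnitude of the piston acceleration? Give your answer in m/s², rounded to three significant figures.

11400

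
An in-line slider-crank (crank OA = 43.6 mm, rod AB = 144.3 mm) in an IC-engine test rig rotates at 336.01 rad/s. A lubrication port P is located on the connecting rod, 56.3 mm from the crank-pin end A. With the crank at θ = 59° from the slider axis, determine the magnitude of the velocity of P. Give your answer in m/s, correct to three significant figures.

ω = 336 rad/s.  Crank-pin speed |V_A| = rω = 14.65 m/s, perpendicular to OA.
Rod angle: sinφ = −(r/L) sinθ ⇒ φ = -15.010°; ω_rod = −rω cosθ/√(L²−r²sin²θ) = -54.136 rad/s.
V_P = V_A + ω_rod × AP, with AP = 0.0563 m along the rod.
Components: V_Px = −rω sinθ − a·ω_rod·sinφ = -13.347 m/s;  V_Py = rω cosθ + a·ω_rod·cosφ = +4.6014 m/s.
|V_P| = √(V_Px² + V_Py²) = 14.118 m/s.

14.1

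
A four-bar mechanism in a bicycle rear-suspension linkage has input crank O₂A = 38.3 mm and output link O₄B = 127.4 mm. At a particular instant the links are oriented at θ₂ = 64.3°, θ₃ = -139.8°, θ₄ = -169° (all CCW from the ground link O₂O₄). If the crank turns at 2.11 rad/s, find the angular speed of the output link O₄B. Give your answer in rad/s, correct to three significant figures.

0.531

ω₂ = 2.11 rad/s
Differentiating the loop-closure r₂e^{iθ₂}+r₃e^{iθ₃}=r₁+r₄e^{iθ₄} gives r₂ω₂e^{iθ₂}+r₃ω₃e^{iθ₃}=r₄ω₄e^{iθ₄}.
Eliminating the other unknown: ω₄ = r₂ω₂ sin(θ₂−θ₃) / [r₄ sin(θ₄−θ₃)].
Numerator sine = -0.40833; denominator sine = -0.48786.
Result = 0.0383·2.11·(-0.40833) / (0.1274·(-0.48786)) = +0.53092 rad/s; magnitude 0.53092 rad/s.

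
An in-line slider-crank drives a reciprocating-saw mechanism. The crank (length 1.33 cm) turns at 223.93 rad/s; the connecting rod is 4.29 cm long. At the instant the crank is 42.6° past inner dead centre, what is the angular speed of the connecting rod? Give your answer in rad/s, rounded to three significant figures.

52.3

ω = 223.9 rad/s
The rod makes angle φ with the slider axis where L sinφ = r sinθ; differentiating, L cosφ·φ̇ = r ω cosθ.
L cosφ = √(L² − r² sin²θ) = 0.041945 m.
|ω_rod| = r ω |cosθ| / √(L² − r² sin²θ) = 0.0133·223.9·0.73610/0.041945 = 52.266 rad/s.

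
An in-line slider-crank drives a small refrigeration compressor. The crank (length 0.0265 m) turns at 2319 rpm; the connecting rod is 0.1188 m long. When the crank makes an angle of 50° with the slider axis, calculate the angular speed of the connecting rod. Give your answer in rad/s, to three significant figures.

35.3

ω = 242.8 rad/s (converted from 2319 rpm).
The rod makes angle φ with the slider axis where L sinφ = r sinθ; differentiating, L cosφ·φ̇ = r ω cosθ.
L cosφ = √(L² − r² sin²θ) = 0.11705 m.
|ω_rod| = r ω |cosθ| / √(L² − r² sin²θ) = 0.0265·242.8·0.64279/0.11705 = 35.34 rad/s.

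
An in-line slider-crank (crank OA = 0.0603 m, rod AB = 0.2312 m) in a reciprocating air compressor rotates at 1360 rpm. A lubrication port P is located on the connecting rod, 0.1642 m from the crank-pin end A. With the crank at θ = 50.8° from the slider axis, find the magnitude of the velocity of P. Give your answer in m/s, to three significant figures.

ω = 142.4 rad/s.  Crank-pin speed |V_A| = rω = 8.5879 m/s, perpendicular to OA.
Rod angle: sinφ = −(r/L) sinθ ⇒ φ = -11.661°; ω_rod = −rω cosθ/√(L²−r²sin²θ) = -23.971 rad/s.
V_P = V_A + ω_rod × AP, with AP = 0.1642 m along the rod.
Components: V_Px = −rω sinθ − a·ω_rod·sinφ = -7.4507 m/s;  V_Py = rω cosθ + a·ω_rod·cosφ = +1.5729 m/s.
|V_P| = √(V_Px² + V_Py²) = 7.6149 m/s.

7.61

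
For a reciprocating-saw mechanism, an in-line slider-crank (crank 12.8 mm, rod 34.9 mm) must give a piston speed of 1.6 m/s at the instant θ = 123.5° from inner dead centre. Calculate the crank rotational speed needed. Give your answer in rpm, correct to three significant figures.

1820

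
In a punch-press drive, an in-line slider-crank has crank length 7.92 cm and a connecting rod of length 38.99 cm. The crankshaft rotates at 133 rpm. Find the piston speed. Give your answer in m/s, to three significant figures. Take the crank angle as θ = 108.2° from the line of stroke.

ω = 2π·133/60 = 13.93 rad/s
For an in-line slider-crank, x = r cosθ + √(L² − r² sin²θ), so v = −rω sinθ·[1 + r cosθ/√(L² − r² sin²θ)].
With r = 0.0792 m, L = 0.3899 m, θ = 108.2°: √(L² − r² sin²θ) = 0.38257 m.
v = −0.0792·13.93·0.94997·[1 + 0.0792·-0.31233/0.38257] = -0.98014 m/s.
|v| = 0.98014 m/s.

0.980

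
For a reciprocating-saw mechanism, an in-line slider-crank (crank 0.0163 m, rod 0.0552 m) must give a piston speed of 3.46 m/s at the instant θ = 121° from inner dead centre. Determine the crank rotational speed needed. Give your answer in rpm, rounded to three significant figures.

2810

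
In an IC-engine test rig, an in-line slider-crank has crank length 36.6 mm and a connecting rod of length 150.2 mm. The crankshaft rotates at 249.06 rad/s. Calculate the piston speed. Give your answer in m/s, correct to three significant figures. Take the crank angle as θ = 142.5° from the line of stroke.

4.46

ω = 249.1 rad/s
For an in-line slider-crank, x = r cosθ + √(L² − r² sin²θ), so v = −rω sinθ·[1 + r cosθ/√(L² − r² sin²θ)].
With r = 0.0366 m, L = 0.1502 m, θ = 142.5°: √(L² − r² sin²θ) = 0.14854 m.
v = −0.0366·249.1·0.60876·[1 + 0.0366·-0.79335/0.14854] = -4.4644 m/s.
|v| = 4.4644 m/s.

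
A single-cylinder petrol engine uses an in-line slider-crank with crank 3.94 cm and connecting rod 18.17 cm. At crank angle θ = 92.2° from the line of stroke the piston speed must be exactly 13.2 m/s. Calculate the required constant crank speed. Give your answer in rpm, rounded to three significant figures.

For an in-line slider-crank, |v_piston| = rω|sinθ|·[1 + r cosθ/√(L² − r² sin²θ)].
With r = 0.0394 m, L = 0.1817 m, θ = 92.2°: the bracketed kinematic factor |dx/dθ| = 0.039035 m.
ω = v/|dx/dθ| = 13.2/0.039035 = 338.16 rad/s.
N = 60ω/(2π) = 3229.2 rpm.

3230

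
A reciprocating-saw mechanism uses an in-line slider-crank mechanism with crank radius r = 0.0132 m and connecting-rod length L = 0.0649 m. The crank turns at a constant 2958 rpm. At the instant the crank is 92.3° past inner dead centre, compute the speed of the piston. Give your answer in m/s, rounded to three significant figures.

ω = 2π·2958/60 = 309.8 rad/s
For an in-line slider-crank, x = r cosθ + √(L² − r² sin²θ), so v = −rω sinθ·[1 + r cosθ/√(L² − r² sin²θ)].
With r = 0.0132 m, L = 0.0649 m, θ = 92.3°: √(L² − r² sin²θ) = 0.063546 m.
v = −0.0132·309.8·0.99919·[1 + 0.0132·-0.04013/0.063546] = -4.0515 m/s.
|v| = 4.0515 m/s.

4.05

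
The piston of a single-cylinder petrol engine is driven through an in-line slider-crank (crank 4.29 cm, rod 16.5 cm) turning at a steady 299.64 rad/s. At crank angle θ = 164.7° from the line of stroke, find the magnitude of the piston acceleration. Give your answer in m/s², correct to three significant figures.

2850

ω = 299.6 rad/s
x(θ) = r cosθ + √(L² − r² sin²θ); with ω constant, a = ω²·d²x/dθ².
d²x/dθ² = −r cosθ − r²(cos2θ)/√u − r⁴ sin²2θ/(4u^{3/2}),  u = L² − r² sin²θ = 0.0270969 m².
Substituting r = 0.0429 m, L = 0.165 m, θ = 164.7°: d²x/dθ² = +0.031707 m.
a = ω²·d²x/dθ² = (299.6)²·(+0.031707) = +2846.8 m/s²;  |a| = 2846.8 m/s².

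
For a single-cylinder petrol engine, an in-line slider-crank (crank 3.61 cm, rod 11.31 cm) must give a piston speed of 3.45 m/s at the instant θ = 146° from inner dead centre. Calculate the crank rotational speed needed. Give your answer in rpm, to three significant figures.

2230

For an in-line slider-crank, |v_piston| = rω|sinθ|·[1 + r cosθ/√(L² − r² sin²θ)].
With r = 0.0361 m, L = 0.1131 m, θ = 146°: the bracketed kinematic factor |dx/dθ| = 0.014758 m.
ω = v/|dx/dθ| = 3.45/0.014758 = 233.77 rad/s.
N = 60ω/(2π) = 2232.4 rpm.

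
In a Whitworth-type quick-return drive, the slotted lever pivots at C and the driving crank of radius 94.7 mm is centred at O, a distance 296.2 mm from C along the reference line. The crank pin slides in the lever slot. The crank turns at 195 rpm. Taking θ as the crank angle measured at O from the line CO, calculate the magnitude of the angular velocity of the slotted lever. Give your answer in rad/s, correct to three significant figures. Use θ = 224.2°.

4.03

ω = 20.42 rad/s (from 195 rpm).
Crank pin A relative to C: A = (d + r cosθ, r sinθ); lever angle φ = atan2(r sinθ, d + r cosθ).
Differentiating tanφ: φ̇ = rω(d cosθ + r)/(d² + r² + 2dr cosθ).
d² + r² + 2dr cosθ = |CA|² = 0.0564836 m²;  d cosθ + r = -0.11765 m.
|ω_lever| = |0.0947·20.42·-0.11765| / 0.0564836 = 4.0279 rad/s.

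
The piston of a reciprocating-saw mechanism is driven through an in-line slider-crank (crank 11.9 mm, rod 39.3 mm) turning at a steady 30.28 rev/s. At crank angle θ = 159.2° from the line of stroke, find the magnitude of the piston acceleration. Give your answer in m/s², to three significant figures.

303

ω = 2π·30.3 = 190.3 rad/s
x(θ) = r cosθ + √(L² − r² sin²θ); with ω constant, a = ω²·d²x/dθ².
d²x/dθ² = −r cosθ − r²(cos2θ)/√u − r⁴ sin²2θ/(4u^{3/2}),  u = L² − r² sin²θ = 0.00152663 m².
Substituting r = 0.0119 m, L = 0.0393 m, θ = 159.2°: d²x/dθ² = +0.0083771 m.
a = ω²·d²x/dθ² = (190.3)²·(+0.0083771) = +303.23 m/s²;  |a| = 303.23 m/s².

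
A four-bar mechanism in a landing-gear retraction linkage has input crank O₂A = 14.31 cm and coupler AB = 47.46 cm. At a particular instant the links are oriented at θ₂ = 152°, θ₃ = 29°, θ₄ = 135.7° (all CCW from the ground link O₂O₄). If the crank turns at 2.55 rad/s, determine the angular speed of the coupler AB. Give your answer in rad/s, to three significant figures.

ω₂ = 2.55 rad/s
Differentiating the loop-closure r₂e^{iθ₂}+r₃e^{iθ₃}=r₁+r₄e^{iθ₄} gives r₂ω₂e^{iθ₂}+r₃ω₃e^{iθ₃}=r₄ω₄e^{iθ₄}.
Eliminating the other unknown: ω₃ = r₂ω₂ sin(θ₄−θ₂) / [r₃ sin(θ₃−θ₄)].
Numerator sine = -0.28067; denominator sine = -0.95782.
Result = 0.1431·2.55·(-0.28067) / (0.4746·(-0.95782)) = +0.2253 rad/s; magnitude 0.2253 rad/s.

0.225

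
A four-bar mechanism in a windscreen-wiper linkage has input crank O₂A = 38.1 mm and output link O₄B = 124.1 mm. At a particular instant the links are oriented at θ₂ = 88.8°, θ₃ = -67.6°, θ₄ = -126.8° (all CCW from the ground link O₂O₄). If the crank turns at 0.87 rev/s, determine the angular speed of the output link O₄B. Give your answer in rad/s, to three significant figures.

0.782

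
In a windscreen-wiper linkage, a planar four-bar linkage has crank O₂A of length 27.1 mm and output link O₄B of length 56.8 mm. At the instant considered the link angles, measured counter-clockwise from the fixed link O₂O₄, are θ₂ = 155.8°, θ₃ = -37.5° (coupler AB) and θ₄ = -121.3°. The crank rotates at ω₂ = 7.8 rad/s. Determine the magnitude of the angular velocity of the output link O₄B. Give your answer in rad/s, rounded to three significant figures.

0.861

ω₂ = 7.8 rad/s
Differentiating the loop-closure r₂e^{iθ₂}+r₃e^{iθ₃}=r₁+r₄e^{iθ₄} gives r₂ω₂e^{iθ₂}+r₃ω₃e^{iθ₃}=r₄ω₄e^{iθ₄}.
Eliminating the other unknown: ω₄ = r₂ω₂ sin(θ₂−θ₃) / [r₄ sin(θ₄−θ₃)].
Numerator sine = -0.23005; denominator sine = -0.99415.
Result = 0.0271·7.8·(-0.23005) / (0.0568·(-0.99415)) = +0.86116 rad/s; magnitude 0.86116 rad/s.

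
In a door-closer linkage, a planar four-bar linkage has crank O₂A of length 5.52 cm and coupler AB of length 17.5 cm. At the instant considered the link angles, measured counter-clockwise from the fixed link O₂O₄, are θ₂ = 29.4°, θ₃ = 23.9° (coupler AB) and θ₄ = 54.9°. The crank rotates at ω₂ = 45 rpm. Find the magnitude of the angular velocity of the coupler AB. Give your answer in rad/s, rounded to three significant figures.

1.24

ω₂ = 4.712 rad/s (from 45 rpm).
Differentiating the loop-closure r₂e^{iθ₂}+r₃e^{iθ₃}=r₁+r₄e^{iθ₄} gives r₂ω₂e^{iθ₂}+r₃ω₃e^{iθ₃}=r₄ω₄e^{iθ₄}.
Eliminating the other unknown: ω₃ = r₂ω₂ sin(θ₄−θ₂) / [r₃ sin(θ₃−θ₄)].
Numerator sine = +0.43051; denominator sine = -0.51504.
Result = 0.0552·4.712·(+0.43051) / (0.175·(-0.51504)) = -1.2425 rad/s; magnitude 1.2425 rad/s.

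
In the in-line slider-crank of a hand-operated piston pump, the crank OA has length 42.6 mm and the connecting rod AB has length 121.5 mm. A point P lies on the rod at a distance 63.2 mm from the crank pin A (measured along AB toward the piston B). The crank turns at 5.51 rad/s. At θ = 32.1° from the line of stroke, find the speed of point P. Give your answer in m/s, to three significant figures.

ω = 5.51 rad/s.  Crank-pin speed |V_A| = rω = 0.23473 m/s, perpendicular to OA.
Rod angle: sinφ = −(r/L) sinθ ⇒ φ = -10.738°; ω_rod = −rω cosθ/√(L²−r²sin²θ) = -1.6657 rad/s.
V_P = V_A + ω_rod × AP, with AP = 0.0632 m along the rod.
Components: V_Px = −rω sinθ − a·ω_rod·sinφ = -0.14435 m/s;  V_Py = rω cosθ + a·ω_rod·cosφ = +0.095411 m/s.
|V_P| = √(V_Px² + V_Py²) = 0.17303 m/s.

0.173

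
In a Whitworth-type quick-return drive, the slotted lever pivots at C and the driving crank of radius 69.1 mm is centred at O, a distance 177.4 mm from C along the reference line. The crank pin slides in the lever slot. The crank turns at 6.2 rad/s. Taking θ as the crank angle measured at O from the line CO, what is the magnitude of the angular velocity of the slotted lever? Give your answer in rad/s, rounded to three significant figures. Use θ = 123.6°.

0.549

ω = 6.2 rad/s
Crank pin A relative to C: A = (d + r cosθ, r sinθ); lever angle φ = atan2(r sinθ, d + r cosθ).
Differentiating tanφ: φ̇ = rω(d cosθ + r)/(d² + r² + 2dr cosθ).
d² + r² + 2dr cosθ = |CA|² = 0.0226782 m²;  d cosθ + r = -0.029072 m.
|ω_lever| = |0.0691·6.2·-0.029072| / 0.0226782 = 0.5492 rad/s.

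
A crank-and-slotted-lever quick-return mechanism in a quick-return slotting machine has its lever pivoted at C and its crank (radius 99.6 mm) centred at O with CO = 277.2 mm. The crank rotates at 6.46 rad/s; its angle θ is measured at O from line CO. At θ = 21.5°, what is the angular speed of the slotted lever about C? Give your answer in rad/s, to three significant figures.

1.67

ω = 6.46 rad/s
Crank pin A relative to C: A = (d + r cosθ, r sinθ); lever angle φ = atan2(r sinθ, d + r cosθ).
Differentiating tanφ: φ̇ = rω(d cosθ + r)/(d² + r² + 2dr cosθ).
d² + r² + 2dr cosθ = |CA|² = 0.138136 m²;  d cosθ + r = +0.35751 m.
|ω_lever| = |0.0996·6.46·+0.35751| / 0.138136 = 1.6652 rad/s.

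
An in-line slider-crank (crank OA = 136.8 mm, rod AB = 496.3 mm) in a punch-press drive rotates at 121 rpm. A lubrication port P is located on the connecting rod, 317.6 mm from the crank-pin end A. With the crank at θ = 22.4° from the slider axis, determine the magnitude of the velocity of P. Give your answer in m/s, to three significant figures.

0.961

ω = 12.67 rad/s.  Crank-pin speed |V_A| = rω = 1.7334 m/s, perpendicular to OA.
Rod angle: sinφ = −(r/L) sinθ ⇒ φ = -6.029°; ω_rod = −rω cosθ/√(L²−r²sin²θ) = -3.2471 rad/s.
V_P = V_A + ω_rod × AP, with AP = 0.3176 m along the rod.
Components: V_Px = −rω sinθ − a·ω_rod·sinφ = -0.76887 m/s;  V_Py = rω cosθ + a·ω_rod·cosφ = +0.57704 m/s.
|V_P| = √(V_Px² + V_Py²) = 0.96132 m/s.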